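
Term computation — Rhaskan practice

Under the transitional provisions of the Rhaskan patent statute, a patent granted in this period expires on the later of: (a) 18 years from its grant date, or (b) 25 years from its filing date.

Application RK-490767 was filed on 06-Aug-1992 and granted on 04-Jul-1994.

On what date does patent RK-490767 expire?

2017-08-06

(a) grant + 18 years → 4 July 2012.
(b) filing + 25 years → 6 August 2017.
Later of the two: 6 August 2017.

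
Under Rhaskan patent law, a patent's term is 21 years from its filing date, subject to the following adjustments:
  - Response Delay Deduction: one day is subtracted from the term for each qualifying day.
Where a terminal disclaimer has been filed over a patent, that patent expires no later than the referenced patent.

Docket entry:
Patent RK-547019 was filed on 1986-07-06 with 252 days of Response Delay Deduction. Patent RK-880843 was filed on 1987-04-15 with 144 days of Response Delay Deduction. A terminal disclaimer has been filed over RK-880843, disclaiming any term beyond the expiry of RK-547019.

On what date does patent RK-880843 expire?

2006-10-27

Natural term of RK-880843:
  Base: filing + 21 years → 15 April 2008.
  Response Delay Deduction: −144 days → 23 November 2007.
Expiry of referenced patent RK-547019:
  Base: filing + 21 years → 6 July 2007.
  Response Delay Deduction: −252 days → 27 October 2006.
Terminal disclaimer: RK-880843 expires on the earlier of 23 November 2007 and 27 October 2006.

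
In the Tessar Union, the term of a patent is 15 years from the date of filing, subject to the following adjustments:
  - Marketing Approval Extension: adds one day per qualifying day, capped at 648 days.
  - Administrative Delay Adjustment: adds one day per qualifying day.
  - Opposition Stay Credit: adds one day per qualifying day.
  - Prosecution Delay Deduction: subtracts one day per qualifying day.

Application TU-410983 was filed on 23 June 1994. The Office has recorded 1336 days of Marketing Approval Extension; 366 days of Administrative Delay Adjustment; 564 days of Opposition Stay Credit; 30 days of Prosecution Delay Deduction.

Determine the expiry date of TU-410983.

2013-09-18

Base term: filing date + 15 years → 23 June 2009.
Marketing Approval Extension: 1336 days claimed exceeds the 648-day cap, so +648 days → 2 April 2011.
Administrative Delay Adjustment: +366 days → 2 April 2012.
Opposition Stay Credit: +564 days → 18 October 2013.
Prosecution Delay Deduction: −30 days → 18 September 2013.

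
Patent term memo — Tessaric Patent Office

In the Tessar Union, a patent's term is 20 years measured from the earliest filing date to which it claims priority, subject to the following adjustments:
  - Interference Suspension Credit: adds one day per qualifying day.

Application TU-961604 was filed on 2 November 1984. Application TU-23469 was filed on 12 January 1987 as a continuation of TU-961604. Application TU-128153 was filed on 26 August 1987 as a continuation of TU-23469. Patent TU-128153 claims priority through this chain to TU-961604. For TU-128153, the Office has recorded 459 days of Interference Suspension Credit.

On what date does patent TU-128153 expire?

2006-02-04

Earliest priority filing: 2 November 1984.
Base term: 2 November 1984 + 20 years → 2 November 2004.
Interference Suspension Credit: +459 days → 4 February 2006.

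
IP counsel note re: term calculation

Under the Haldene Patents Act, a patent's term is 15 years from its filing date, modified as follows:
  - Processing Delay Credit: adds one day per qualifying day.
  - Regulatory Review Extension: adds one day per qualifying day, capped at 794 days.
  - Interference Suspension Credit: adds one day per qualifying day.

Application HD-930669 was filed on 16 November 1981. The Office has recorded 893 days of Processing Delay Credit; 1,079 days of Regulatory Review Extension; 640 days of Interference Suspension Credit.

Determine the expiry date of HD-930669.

April 1, 2003

Base term: filing date + 15 years → 16 November 1996.
Processing Delay Credit: +893 days → 28 April 1999.
Regulatory Review Extension: 1079 days claimed exceeds the 794-day cap, so +794 days → 30 June 2001.
Interference Suspension Credit: +640 days → 1 April 2003.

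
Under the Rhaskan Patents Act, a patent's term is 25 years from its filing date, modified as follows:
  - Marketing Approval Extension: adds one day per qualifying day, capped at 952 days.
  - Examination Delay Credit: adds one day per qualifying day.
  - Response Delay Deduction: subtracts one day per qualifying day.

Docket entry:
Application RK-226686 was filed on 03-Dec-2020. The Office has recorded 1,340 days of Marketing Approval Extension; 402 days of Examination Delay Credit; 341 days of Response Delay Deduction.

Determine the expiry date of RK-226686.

September 11, 2048

Base term: filing date + 25 years → 3 December 2045.
Marketing Approval Extension: 1340 days claimed exceeds the 952-day cap, so +952 days → 12 July 2048.
Examination Delay Credit: +402 days → 18 August 2049.
Response Delay Deduction: −341 days → 11 September 2048.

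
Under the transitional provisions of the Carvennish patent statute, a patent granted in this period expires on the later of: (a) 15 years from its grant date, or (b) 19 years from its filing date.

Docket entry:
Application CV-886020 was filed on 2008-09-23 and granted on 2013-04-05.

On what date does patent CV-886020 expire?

(a) grant + 15 years → 5 April 2028.
(b) filing + 19 years → 23 September 2027.
Later of the two: 5 April 2028.

April 5, 2028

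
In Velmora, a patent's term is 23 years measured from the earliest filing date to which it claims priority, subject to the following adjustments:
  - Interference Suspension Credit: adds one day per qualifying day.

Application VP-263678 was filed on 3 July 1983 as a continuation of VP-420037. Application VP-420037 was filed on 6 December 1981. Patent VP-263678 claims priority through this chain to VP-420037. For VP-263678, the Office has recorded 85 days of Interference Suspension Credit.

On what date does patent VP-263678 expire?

Earliest priority filing: 6 December 1981.
Base term: 6 December 1981 + 23 years → 6 December 2004.
Interference Suspension Credit: +85 days → 1 March 2005.

2005-03-01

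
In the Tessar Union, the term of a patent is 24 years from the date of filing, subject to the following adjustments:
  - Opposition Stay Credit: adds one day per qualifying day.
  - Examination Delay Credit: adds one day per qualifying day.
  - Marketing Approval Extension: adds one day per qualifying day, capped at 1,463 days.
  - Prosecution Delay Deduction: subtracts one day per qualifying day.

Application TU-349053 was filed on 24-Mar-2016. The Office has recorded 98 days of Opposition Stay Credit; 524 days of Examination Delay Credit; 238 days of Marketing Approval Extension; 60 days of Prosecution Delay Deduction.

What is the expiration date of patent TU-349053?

June 2, 2042

Base term: filing date + 24 years → 24 March 2040.
Opposition Stay Credit: +98 days → 30 June 2040.
Examination Delay Credit: +524 days → 6 December 2041.
Marketing Approval Extension: 238 days (within the 1463-day cap) → +238 days → 1 August 2042.
Prosecution Delay Deduction: −60 days → 2 June 2042.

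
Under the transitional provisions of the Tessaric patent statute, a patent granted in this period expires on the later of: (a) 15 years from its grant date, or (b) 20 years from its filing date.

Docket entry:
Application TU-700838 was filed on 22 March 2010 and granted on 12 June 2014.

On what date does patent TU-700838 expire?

(a) grant + 15 years → 12 June 2029.
(b) filing + 20 years → 22 March 2030.
Later of the two: 22 March 2030.

March 22, 2030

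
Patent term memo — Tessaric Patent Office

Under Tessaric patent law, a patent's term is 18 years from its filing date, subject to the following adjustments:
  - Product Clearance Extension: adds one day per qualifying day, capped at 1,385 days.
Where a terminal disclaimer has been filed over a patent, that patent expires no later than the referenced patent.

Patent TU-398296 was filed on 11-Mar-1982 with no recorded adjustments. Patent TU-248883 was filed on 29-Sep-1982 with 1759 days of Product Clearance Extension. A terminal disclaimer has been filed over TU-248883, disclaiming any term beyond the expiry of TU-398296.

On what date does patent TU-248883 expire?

Natural term of TU-248883:
  Base: filing + 18 years → 29 September 2000.
  Product Clearance Extension: 1759 days claimed exceeds the 1385-day cap, so +1385 days → 15 July 2004.
Expiry of referenced patent TU-398296:
  Base: filing + 18 years → 11 March 2000.
Terminal disclaimer: TU-248883 expires on the earlier of 15 July 2004 and 11 March 2000.

March 11, 2000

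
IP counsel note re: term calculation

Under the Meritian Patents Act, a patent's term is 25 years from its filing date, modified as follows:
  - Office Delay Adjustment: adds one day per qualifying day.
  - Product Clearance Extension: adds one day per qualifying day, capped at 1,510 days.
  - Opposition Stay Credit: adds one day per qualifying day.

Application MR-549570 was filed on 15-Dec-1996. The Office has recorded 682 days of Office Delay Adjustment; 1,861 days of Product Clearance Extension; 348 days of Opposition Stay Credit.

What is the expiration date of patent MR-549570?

Base term: filing date + 25 years → 15 December 2021.
Office Delay Adjustment: +682 days → 28 October 2023.
Product Clearance Extension: 1861 days claimed exceeds the 1510-day cap, so +1510 days → 16 December 2027.
Opposition Stay Credit: +348 days → 28 November 2028.

2028-11-28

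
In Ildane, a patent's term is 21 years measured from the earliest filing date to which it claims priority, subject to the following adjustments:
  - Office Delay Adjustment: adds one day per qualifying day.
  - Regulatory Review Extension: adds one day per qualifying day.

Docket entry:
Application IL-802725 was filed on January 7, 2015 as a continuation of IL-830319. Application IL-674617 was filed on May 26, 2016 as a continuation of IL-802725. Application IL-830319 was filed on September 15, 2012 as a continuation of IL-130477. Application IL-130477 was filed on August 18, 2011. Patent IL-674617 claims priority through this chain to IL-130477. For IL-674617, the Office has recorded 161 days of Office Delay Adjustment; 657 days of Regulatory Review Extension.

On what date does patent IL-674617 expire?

November 14, 2034

Earliest priority filing: 18 August 2011.
Base term: 18 August 2011 + 21 years → 18 August 2032.
Office Delay Adjustment: +161 days → 26 January 2033.
Regulatory Review Extension: +657 days → 14 November 2034.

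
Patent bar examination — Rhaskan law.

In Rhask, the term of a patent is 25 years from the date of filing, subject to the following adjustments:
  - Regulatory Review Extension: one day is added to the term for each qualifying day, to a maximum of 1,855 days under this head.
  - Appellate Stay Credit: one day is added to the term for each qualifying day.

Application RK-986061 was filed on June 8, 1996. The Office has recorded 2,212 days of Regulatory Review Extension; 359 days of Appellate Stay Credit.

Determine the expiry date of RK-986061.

Base term: filing date + 25 years → 8 June 2021.
Regulatory Review Extension: 2212 days claimed exceeds the 1855-day cap, so +1855 days → 7 July 2026.
Appellate Stay Credit: +359 days → 1 July 2027.

July 1, 2027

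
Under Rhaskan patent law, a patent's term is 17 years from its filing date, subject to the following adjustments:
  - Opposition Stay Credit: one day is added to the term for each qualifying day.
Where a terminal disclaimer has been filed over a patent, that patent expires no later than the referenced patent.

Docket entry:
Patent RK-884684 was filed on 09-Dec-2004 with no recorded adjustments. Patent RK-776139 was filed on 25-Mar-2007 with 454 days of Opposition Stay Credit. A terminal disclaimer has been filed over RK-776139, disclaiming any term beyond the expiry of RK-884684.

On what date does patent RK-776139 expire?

2021-12-09

Natural term of RK-776139:
  Base: filing + 17 years → 25 March 2024.
  Opposition Stay Credit: +454 days → 22 June 2025.
Expiry of referenced patent RK-884684:
  Base: filing + 17 years → 9 December 2021.
Terminal disclaimer: RK-776139 expires on the earlier of 22 June 2025 and 9 December 2021.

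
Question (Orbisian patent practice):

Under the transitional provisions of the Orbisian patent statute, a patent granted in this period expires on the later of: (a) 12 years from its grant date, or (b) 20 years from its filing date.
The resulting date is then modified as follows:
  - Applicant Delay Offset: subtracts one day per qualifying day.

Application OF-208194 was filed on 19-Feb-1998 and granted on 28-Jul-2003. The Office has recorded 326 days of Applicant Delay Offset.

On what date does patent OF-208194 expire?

(a) grant + 12 years → 28 July 2015.
(b) filing + 20 years → 19 February 2018.
Later of the two: 19 February 2018.
Applicant Delay Offset: −326 days → 30 March 2017.

2017-03-30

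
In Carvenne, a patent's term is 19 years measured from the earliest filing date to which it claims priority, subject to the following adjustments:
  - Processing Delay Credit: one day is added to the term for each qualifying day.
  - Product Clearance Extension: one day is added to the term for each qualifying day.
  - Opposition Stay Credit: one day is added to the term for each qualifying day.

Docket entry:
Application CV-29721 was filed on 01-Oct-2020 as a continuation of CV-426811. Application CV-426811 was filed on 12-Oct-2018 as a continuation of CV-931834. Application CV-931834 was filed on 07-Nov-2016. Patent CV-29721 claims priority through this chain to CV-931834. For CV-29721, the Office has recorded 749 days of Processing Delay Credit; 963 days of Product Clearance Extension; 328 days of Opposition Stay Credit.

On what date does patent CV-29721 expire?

June 8, 2041

Earliest priority filing: 7 November 2016.
Base term: 7 November 2016 + 19 years → 7 November 2035.
Processing Delay Credit: +749 days → 25 November 2037.
Product Clearance Extension: +963 days → 15 July 2040.
Opposition Stay Credit: +328 days → 8 June 2041.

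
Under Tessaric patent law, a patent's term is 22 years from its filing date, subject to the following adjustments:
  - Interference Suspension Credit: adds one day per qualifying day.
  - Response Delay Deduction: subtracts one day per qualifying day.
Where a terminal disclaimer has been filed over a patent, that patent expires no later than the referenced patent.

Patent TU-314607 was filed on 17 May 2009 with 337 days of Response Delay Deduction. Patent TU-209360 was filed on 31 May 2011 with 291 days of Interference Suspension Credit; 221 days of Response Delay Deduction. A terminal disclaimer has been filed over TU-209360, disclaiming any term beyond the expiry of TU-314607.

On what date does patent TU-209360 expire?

June 14, 2030

Natural term of TU-209360:
  Base: filing + 22 years → 31 May 2033.
  Interference Suspension Credit: +291 days → 18 March 2034.
  Response Delay Deduction: −221 days → 9 August 2033.
Expiry of referenced patent TU-314607:
  Base: filing + 22 years → 17 May 2031.
  Response Delay Deduction: −337 days → 14 June 2030.
Terminal disclaimer: TU-209360 expires on the earlier of 9 August 2033 and 14 June 2030.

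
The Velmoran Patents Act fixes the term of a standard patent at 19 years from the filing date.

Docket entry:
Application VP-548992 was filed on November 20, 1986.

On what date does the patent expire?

November 20, 2005

Filing date + 19 years → 20 November 2005.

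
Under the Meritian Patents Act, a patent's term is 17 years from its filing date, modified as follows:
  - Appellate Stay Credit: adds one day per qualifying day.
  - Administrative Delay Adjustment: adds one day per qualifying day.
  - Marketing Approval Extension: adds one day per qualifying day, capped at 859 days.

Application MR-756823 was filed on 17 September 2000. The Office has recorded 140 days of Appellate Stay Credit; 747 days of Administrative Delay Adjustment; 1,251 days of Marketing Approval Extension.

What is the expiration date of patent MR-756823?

Base term: filing date + 17 years → 17 September 2017.
Appellate Stay Credit: +140 days → 4 February 2018.
Administrative Delay Adjustment: +747 days → 21 February 2020.
Marketing Approval Extension: 1251 days claimed exceeds the 859-day cap, so +859 days → 29 June 2022.

2022-06-29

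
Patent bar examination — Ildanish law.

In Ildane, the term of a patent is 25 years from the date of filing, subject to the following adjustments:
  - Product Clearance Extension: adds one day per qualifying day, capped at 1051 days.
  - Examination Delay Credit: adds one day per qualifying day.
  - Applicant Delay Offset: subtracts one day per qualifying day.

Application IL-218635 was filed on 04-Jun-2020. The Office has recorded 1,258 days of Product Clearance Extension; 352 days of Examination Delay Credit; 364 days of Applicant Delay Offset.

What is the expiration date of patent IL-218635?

2048-04-08

Base term: filing date + 25 years → 4 June 2045.
Product Clearance Extension: 1258 days claimed exceeds the 1051-day cap, so +1051 days → 20 April 2048.
Examination Delay Credit: +352 days → 7 April 2049.
Applicant Delay Offset: −364 days → 8 April 2048.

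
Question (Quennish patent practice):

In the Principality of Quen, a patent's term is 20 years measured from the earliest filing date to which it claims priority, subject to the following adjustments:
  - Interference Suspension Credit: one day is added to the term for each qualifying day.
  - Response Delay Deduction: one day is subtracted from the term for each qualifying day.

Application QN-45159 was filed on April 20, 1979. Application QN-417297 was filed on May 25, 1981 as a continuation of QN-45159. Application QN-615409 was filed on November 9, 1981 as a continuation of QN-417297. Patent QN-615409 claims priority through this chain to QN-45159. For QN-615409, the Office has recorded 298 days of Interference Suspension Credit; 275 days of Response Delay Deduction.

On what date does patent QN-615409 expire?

1999-05-13

Earliest priority filing: 20 April 1979.
Base term: 20 April 1979 + 20 years → 20 April 1999.
Interference Suspension Credit: +298 days → 12 February 2000.
Response Delay Deduction: −275 days → 13 May 1999.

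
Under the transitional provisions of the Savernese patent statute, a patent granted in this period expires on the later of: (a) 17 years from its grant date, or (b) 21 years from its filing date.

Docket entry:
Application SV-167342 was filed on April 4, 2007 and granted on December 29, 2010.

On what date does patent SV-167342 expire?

(a) grant + 17 years → 29 December 2027.
(b) filing + 21 years → 4 April 2028.
Later of the two: 4 April 2028.

2028-04-04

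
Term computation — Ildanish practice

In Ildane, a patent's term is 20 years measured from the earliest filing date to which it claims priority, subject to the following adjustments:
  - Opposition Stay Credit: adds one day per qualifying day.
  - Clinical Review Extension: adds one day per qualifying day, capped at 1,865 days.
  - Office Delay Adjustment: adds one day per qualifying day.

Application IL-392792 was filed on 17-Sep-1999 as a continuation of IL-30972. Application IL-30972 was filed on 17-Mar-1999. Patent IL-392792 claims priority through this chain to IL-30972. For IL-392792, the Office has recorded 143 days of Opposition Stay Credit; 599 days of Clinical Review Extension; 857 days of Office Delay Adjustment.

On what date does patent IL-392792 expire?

2023-08-02

Earliest priority filing: 17 March 1999.
Base term: 17 March 1999 + 20 years → 17 March 2019.
Opposition Stay Credit: +143 days → 7 August 2019.
Clinical Review Extension: 599 days (within the 1865-day cap) → +599 days → 28 March 2021.
Office Delay Adjustment: +857 days → 2 August 2023.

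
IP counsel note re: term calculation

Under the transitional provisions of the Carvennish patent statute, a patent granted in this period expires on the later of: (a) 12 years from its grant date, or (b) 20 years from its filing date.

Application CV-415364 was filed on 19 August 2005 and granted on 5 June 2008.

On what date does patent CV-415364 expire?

2025-08-19

(a) grant + 12 years → 5 June 2020.
(b) filing + 20 years → 19 August 2025.
Later of the two: 19 August 2025.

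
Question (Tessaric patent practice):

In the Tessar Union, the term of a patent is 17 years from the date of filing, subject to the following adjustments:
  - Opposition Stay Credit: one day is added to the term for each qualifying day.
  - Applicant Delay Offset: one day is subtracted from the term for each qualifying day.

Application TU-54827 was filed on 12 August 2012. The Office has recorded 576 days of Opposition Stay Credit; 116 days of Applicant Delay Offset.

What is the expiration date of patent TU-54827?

Base term: filing date + 17 years → 12 August 2029.
Opposition Stay Credit: +576 days → 11 March 2031.
Applicant Delay Offset: −116 days → 15 November 2030.

2030-11-15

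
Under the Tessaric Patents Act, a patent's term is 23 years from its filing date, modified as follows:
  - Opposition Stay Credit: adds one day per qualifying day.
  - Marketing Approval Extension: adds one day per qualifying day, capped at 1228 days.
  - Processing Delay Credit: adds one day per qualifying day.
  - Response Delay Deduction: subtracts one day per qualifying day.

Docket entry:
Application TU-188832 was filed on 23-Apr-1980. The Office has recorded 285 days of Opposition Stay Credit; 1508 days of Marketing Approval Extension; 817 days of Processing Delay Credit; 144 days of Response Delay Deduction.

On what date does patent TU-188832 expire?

April 17, 2009

Base term: filing date + 23 years → 23 April 2003.
Opposition Stay Credit: +285 days → 2 February 2004.
Marketing Approval Extension: 1508 days claimed exceeds the 1228-day cap, so +1228 days → 14 June 2007.
Processing Delay Credit: +817 days → 8 September 2009.
Response Delay Deduction: −144 days → 17 April 2009.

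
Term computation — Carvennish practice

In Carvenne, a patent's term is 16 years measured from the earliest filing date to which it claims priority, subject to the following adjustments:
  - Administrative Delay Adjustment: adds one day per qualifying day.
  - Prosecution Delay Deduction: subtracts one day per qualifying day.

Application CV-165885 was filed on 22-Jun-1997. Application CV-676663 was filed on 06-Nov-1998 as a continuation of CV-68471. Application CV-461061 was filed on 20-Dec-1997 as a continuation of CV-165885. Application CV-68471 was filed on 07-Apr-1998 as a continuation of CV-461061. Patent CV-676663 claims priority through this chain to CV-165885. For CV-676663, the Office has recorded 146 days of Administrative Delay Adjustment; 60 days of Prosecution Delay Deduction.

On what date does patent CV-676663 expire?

Earliest priority filing: 22 June 1997.
Base term: 22 June 1997 + 16 years → 22 June 2013.
Administrative Delay Adjustment: +146 days → 15 November 2013.
Prosecution Delay Deduction: −60 days → 16 September 2013.

September 16, 2013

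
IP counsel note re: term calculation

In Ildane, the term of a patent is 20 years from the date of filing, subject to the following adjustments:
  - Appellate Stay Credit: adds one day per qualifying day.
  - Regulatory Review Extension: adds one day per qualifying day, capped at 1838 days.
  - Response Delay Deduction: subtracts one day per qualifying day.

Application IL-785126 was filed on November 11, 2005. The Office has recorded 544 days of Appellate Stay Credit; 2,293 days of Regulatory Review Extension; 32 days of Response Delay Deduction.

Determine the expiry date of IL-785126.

Base term: filing date + 20 years → 11 November 2025.
Appellate Stay Credit: +544 days → 9 May 2027.
Regulatory Review Extension: 2293 days claimed exceeds the 1838-day cap, so +1838 days → 20 May 2032.
Response Delay Deduction: −32 days → 18 April 2032.

April 18, 2032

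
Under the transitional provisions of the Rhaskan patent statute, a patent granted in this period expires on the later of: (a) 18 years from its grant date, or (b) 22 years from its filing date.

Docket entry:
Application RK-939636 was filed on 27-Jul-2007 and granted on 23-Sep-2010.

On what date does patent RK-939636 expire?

(a) grant + 18 years → 23 September 2028.
(b) filing + 22 years → 27 July 2029.
Later of the two: 27 July 2029.

2029-07-27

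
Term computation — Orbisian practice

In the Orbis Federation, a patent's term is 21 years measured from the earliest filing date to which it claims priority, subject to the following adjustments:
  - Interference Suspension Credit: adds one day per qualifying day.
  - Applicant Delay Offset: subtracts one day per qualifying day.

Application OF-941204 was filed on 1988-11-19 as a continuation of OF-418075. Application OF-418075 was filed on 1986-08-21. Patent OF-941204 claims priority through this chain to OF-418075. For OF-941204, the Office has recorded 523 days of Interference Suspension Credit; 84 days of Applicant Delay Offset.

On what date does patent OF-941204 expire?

Earliest priority filing: 21 August 1986.
Base term: 21 August 1986 + 21 years → 21 August 2007.
Interference Suspension Credit: +523 days → 25 January 2009.
Applicant Delay Offset: −84 days → 2 November 2008.

2008-11-02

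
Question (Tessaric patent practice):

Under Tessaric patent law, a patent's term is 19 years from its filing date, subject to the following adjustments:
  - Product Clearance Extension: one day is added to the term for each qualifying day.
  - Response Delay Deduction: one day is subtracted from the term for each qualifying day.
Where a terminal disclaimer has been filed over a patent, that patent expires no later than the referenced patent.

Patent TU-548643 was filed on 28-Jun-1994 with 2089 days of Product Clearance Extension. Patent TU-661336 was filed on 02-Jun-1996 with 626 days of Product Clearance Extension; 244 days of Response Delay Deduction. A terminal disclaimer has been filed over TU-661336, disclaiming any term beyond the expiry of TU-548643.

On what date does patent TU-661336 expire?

June 18, 2016

Natural term of TU-661336:
  Base: filing + 19 years → 2 June 2015.
  Product Clearance Extension: +626 days → 17 February 2017.
  Response Delay Deduction: −244 days → 18 June 2016.
Expiry of referenced patent TU-548643:
  Base: filing + 19 years → 28 June 2013.
  Product Clearance Extension: +2089 days → 18 March 2019.
Terminal disclaimer: TU-661336 expires on the earlier of 18 June 2016 and 18 March 2019.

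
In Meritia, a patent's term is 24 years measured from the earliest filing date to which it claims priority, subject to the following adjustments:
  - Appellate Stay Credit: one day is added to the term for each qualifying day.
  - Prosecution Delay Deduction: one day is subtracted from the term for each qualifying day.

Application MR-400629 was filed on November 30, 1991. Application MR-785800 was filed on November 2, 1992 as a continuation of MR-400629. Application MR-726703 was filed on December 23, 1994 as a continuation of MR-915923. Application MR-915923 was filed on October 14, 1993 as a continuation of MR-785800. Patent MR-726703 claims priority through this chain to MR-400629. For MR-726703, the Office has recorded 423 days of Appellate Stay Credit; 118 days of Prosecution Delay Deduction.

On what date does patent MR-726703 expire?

Earliest priority filing: 30 November 1991.
Base term: 30 November 1991 + 24 years → 30 November 2015.
Appellate Stay Credit: +423 days → 26 January 2017.
Prosecution Delay Deduction: −118 days → 30 September 2016.

September 30, 2016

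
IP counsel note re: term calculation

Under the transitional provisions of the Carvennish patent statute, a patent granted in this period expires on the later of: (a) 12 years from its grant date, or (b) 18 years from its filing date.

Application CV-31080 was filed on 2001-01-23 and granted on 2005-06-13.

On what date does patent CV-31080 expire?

(a) grant + 12 years → 13 June 2017.
(b) filing + 18 years → 23 January 2019.
Later of the two: 23 January 2019.

January 23, 2019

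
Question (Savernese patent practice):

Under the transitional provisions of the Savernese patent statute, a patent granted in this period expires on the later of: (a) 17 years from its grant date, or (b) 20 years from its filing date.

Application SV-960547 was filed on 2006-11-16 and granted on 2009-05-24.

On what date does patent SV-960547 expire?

(a) grant + 17 years → 24 May 2026.
(b) filing + 20 years → 16 November 2026.
Later of the two: 16 November 2026.

November 16, 2026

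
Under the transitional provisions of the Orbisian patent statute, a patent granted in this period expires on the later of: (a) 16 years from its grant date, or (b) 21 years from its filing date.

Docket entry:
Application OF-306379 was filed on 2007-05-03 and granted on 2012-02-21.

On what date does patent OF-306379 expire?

(a) grant + 16 years → 21 February 2028.
(b) filing + 21 years → 3 May 2028.
Later of the two: 3 May 2028.

2028-05-03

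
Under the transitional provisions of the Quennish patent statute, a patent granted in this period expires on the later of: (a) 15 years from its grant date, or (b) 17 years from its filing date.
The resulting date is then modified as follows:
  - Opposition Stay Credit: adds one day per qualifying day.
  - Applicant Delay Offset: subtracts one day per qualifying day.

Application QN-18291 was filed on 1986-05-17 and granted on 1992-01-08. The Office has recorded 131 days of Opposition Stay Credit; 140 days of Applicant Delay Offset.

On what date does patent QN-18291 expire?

(a) grant + 15 years → 8 January 2007.
(b) filing + 17 years → 17 May 2003.
Later of the two: 8 January 2007.
Opposition Stay Credit: +131 days → 19 May 2007.
Applicant Delay Offset: −140 days → 30 December 2006.

2006-12-30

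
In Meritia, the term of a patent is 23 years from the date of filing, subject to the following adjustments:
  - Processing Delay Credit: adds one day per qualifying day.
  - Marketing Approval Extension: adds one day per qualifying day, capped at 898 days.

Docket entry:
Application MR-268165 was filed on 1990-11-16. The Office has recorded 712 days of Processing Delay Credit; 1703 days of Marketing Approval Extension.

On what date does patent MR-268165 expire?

2018-04-14

Base term: filing date + 23 years → 16 November 2013.
Processing Delay Credit: +712 days → 29 October 2015.
Marketing Approval Extension: 1703 days claimed exceeds the 898-day cap, so +898 days → 14 April 2018.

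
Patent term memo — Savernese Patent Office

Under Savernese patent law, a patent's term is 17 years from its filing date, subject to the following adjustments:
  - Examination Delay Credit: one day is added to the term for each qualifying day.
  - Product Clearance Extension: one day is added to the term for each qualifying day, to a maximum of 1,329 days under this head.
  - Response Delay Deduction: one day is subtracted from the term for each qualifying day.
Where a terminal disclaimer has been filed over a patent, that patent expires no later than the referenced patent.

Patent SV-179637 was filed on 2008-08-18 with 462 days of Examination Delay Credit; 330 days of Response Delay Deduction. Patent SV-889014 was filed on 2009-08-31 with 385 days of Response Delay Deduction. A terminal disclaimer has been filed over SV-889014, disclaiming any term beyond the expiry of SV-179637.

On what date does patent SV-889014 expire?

Natural term of SV-889014:
  Base: filing + 17 years → 31 August 2026.
  Response Delay Deduction: −385 days → 11 August 2025.
Expiry of referenced patent SV-179637:
  Base: filing + 17 years → 18 August 2025.
  Examination Delay Credit: +462 days → 23 November 2026.
  Response Delay Deduction: −330 days → 28 December 2025.
Terminal disclaimer: SV-889014 expires on the earlier of 11 August 2025 and 28 December 2025.

August 11, 2025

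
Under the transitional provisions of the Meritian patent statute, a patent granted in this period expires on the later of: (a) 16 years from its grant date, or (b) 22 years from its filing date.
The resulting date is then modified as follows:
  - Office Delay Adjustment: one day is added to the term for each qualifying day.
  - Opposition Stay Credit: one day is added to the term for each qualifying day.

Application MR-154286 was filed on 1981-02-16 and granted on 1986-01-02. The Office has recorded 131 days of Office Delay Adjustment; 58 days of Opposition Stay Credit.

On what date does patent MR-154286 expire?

(a) grant + 16 years → 2 January 2002.
(b) filing + 22 years → 16 February 2003.
Later of the two: 16 February 2003.
Office Delay Adjustment: +131 days → 27 June 2003.
Opposition Stay Credit: +58 days → 24 August 2003.

2003-08-24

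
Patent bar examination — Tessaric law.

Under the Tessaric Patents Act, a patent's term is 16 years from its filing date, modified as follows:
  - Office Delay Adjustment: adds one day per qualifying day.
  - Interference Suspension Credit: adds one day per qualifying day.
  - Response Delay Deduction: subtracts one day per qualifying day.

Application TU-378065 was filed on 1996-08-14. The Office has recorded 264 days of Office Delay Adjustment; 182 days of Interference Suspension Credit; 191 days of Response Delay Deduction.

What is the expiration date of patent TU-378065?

Base term: filing date + 16 years → 14 August 2012.
Office Delay Adjustment: +264 days → 5 May 2013.
Interference Suspension Credit: +182 days → 3 November 2013.
Response Delay Deduction: −191 days → 26 April 2013.

April 26, 2013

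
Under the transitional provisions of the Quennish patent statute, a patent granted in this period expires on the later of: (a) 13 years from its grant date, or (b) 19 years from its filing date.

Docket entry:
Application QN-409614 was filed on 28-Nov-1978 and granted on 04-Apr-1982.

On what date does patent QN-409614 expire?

(a) grant + 13 years → 4 April 1995.
(b) filing + 19 years → 28 November 1997.
Later of the two: 28 November 1997.

1997-11-28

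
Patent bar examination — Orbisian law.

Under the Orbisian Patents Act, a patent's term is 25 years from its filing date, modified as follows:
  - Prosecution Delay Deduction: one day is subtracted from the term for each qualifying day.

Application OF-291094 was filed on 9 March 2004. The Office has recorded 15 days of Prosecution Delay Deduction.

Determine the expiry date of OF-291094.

February 22, 2029

Base term: filing date + 25 years → 9 March 2029.
Prosecution Delay Deduction: −15 days → 22 February 2029.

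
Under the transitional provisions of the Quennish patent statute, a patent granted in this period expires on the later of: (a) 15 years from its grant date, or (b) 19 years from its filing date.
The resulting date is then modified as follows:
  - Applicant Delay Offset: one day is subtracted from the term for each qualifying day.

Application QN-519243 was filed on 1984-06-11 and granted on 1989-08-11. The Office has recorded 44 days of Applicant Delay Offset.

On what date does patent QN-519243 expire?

(a) grant + 15 years → 11 August 2004.
(b) filing + 19 years → 11 June 2003.
Later of the two: 11 August 2004.
Applicant Delay Offset: −44 days → 28 June 2004.

2004-06-28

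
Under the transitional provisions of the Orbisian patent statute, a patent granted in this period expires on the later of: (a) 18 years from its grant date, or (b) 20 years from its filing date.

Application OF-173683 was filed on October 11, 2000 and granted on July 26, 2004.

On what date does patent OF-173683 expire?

2022-07-26

(a) grant + 18 years → 26 July 2022.
(b) filing + 20 years → 11 October 2020.
Later of the two: 26 July 2022.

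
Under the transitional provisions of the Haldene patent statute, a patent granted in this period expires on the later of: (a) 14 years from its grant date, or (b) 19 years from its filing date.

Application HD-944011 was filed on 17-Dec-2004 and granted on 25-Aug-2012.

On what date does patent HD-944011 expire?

August 25, 2026

(a) grant + 14 years → 25 August 2026.
(b) filing + 19 years → 17 December 2023.
Later of the two: 25 August 2026.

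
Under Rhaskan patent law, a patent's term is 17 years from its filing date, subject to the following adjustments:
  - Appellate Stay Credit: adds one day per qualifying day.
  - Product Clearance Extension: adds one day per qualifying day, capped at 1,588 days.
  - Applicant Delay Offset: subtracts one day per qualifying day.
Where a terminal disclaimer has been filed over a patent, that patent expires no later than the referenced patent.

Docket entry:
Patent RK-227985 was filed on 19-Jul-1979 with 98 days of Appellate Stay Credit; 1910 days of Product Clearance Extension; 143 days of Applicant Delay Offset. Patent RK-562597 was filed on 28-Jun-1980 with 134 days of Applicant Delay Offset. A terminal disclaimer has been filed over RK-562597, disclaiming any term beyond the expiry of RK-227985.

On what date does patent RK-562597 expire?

1997-02-14

Natural term of RK-562597:
  Base: filing + 17 years → 28 June 1997.
  Applicant Delay Offset: −134 days → 14 February 1997.
Expiry of referenced patent RK-227985:
  Base: filing + 17 years → 19 July 1996.
  Appellate Stay Credit: +98 days → 25 October 1996.
  Product Clearance Extension: 1910 days claimed exceeds the 1588-day cap, so +1588 days → 1 March 2001.
  Applicant Delay Offset: −143 days → 9 October 2000.
Terminal disclaimer: RK-562597 expires on the earlier of 14 February 1997 and 9 October 2000.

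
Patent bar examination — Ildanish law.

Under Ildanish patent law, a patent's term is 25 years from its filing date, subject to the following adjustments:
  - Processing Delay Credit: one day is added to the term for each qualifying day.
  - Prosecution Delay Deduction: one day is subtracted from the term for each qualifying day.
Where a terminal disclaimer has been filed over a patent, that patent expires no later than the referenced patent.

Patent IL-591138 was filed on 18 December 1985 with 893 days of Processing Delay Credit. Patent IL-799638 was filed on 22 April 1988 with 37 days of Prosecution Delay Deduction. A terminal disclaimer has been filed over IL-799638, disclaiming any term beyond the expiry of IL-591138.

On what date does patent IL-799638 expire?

March 16, 2013

Natural term of IL-799638:
  Base: filing + 25 years → 22 April 2013.
  Prosecution Delay Deduction: −37 days → 16 March 2013.
Expiry of referenced patent IL-591138:
  Base: filing + 25 years → 18 December 2010.
  Processing Delay Credit: +893 days → 29 May 2013.
Terminal disclaimer: IL-799638 expires on the earlier of 16 March 2013 and 29 May 2013.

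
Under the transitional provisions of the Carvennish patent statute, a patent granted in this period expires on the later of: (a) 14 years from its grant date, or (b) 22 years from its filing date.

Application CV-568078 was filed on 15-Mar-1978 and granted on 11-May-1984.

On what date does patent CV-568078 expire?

2000-03-15

(a) grant + 14 years → 11 May 1998.
(b) filing + 22 years → 15 March 2000.
Later of the two: 15 March 2000.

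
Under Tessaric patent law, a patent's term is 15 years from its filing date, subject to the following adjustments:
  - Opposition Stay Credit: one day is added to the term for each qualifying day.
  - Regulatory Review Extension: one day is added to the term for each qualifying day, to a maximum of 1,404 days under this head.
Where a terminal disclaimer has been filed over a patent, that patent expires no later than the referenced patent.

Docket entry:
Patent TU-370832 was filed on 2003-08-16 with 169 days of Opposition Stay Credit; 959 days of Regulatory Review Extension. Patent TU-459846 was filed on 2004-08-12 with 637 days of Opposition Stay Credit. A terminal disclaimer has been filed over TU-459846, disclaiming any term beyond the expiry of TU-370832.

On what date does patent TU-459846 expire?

May 10, 2021

Natural term of TU-459846:
  Base: filing + 15 years → 12 August 2019.
  Opposition Stay Credit: +637 days → 10 May 2021.
Expiry of referenced patent TU-370832:
  Base: filing + 15 years → 16 August 2018.
  Opposition Stay Credit: +169 days → 1 February 2019.
  Regulatory Review Extension: 959 days (within the 1404-day cap) → +959 days → 17 September 2021.
Terminal disclaimer: TU-459846 expires on the earlier of 10 May 2021 and 17 September 2021.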